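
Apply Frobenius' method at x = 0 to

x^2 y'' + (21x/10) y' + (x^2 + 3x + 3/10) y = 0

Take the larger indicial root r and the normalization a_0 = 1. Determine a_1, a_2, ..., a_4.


Write in Frobenius form y'' + (p(x)/x) y' + (q(x)/x^2) y = 0:
  p(x) = 21/10,  q(x) = x^2 + 3x + 3/10.
Indicial equation: r(r-1) + (21/10) r + (3/10) = 0 -> roots r_1 = -1/2, r_2 = -3/5.
Take r = r_1 = -1/2. Let y(x) = x^r sum_{n>=0} a_n x^n with a_0 = 1.
Substitute y = x^r sum a_n x^n and match x^{r+n}. The recurrence is
  D(n) a_n + 3 a_{n-1} + 1 a_{n-2} = 0,  where D(n) = (r+n)(r+n-1) + (21/10)(r+n) + (3/10).
  a_n = [-3 a_{n-1} - 1 a_{n-2}] / D(n).
Since the indicial polynomial factors as (r - r_1)(r - r_2), D(n) = (r_1 + n - r_1)(r_1 + n - r_2) = n(n + 1/10).
Evaluating step by step (a_0 = 1):
  n = 1: D(1) = 1(1 + 1/10) = 11/10; numerator = -3(1) = -3; a_1 = (-3)/(11/10) = -30/11
  n = 2: D(2) = 2(2 + 1/10) = 21/5; numerator = -3(-30/11) - 1(1) = 79/11; a_2 = (79/11)/(21/5) = 395/231
  n = 3: D(3) = 3(3 + 1/10) = 93/10; numerator = -3(395/231) - 1(-30/11) = -185/77; a_3 = (-185/77)/(93/10) = -1850/7161
  n = 4: D(4) = 4(4 + 1/10) = 82/5; numerator = -3(-1850/7161) - 1(395/231) = -6695/7161; a_4 = (-6695/7161)/(82/5) = -33475/587202

r = -1/2; a_0 = 1; a_1 = -30/11; a_2 = 395/231; a_3 = -1850/7161; a_4 = -33475/587202


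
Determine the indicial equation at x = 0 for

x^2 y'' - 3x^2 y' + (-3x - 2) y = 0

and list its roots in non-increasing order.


Divide by x^2 to reach normal form y'' + P_1(x) y' + P_2(x) y = 0 with P_1(x) = -3 and P_2(x) = -3/x - 2/x^2.
x = 0 is a singular point because the y-coefficient -3/x - 2/x^2 has a pole at x = 0.
It is a regular singular point because x P_1(x) = p(x) = -3x and x^2 P_2(x) = q(x) = -3x - 2 are polynomials, hence analytic at x = 0.
p(0) = 0,  q(0) = -2.
Indicial equation: r(r-1) + p(0) r + q(0) = 0, i.e. r^2 + (p(0) - 1) r + q(0) = 0, i.e. r^2 - 1 r - 2 = 0.
Discriminant: (-1)^2 - 4(-2) = 9, so r = (1 ± 3)/2.
Solving: r_1 = 2, r_2 = -1.

indicial: r^2 - 1 r - 2 = 0; roots r_1 = 2, r_2 = -1


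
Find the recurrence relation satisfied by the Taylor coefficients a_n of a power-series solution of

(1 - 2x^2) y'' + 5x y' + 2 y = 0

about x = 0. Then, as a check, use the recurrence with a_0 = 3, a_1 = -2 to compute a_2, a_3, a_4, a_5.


Substitute y = sum_n a_n x^n.
(1 - 2 x^2) y'' contributes (n+2)(n+1) a_{n+2} - 2 n(n-1) a_n at x^n.
5 x y'(x) contributes 5 n a_n at x^n.
2 y(x) contributes 2 a_n at x^n.
Matching x^n: (n+2)(n+1) a_{n+2} + (-2 n(n-1) + 5 n + 2) a_n = 0.
Thus a_{n+2} = (2 n(n-1) - 5 n - 2) / ((n+1)(n+2)) * a_n.

Check with a_0 = 3, a_1 = -2 (apply the recurrence for n = 0, 1, 2, 3): a_0 = 3, a_1 = -2, a_2 = -3, a_3 = 7/3, a_4 = 2, a_5 = -7/12.

a_(n+2) = (2 n(n-1) - 5 n - 2) / ((n+1)(n+2)) * a_n; check: a_0 = 3, a_1 = -2, a_2 = -3, a_3 = 7/3, a_4 = 2, a_5 = -7/12


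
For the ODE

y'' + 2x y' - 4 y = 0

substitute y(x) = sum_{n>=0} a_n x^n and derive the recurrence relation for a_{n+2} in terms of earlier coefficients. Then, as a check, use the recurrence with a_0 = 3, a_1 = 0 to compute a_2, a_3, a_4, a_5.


Substitute y = sum_n a_n x^n.
y''(x) has coefficient (n+2)(n+1) a_{n+2} at x^n;
2 x y'(x) has coefficient 2 n a_n at x^n (shift);
-4 y(x) has coefficient -4 a_n at x^n.
Matching x^n: (n+2)(n+1) a_{n+2} + (2n - 4) a_n = 0.
Thus a_{n+2} = (-2n + 4) / ((n+1)(n+2)) * a_n.

Check with a_0 = 3, a_1 = 0 (apply the recurrence for n = 0, 1, 2, 3): a_0 = 3, a_1 = 0, a_2 = 6, a_3 = 0, a_4 = 0, a_5 = 0.

a_(n+2) = (-2n + 4) / ((n+1)(n+2)) * a_n; check: a_0 = 3, a_1 = 0, a_2 = 6, a_3 = 0, a_4 = 0, a_5 = 0


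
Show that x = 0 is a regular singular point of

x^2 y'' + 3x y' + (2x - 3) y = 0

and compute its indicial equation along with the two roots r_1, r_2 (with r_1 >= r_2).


Divide by x^2 to reach normal form y'' + P_1(x) y' + P_2(x) y = 0 with P_1(x) = 3/x and P_2(x) = 2/x - 3/x^2.
x = 0 is a singular point because the y'-coefficient 3/x has a pole at x = 0 and the y-coefficient 2/x - 3/x^2 has a pole at x = 0.
It is a regular singular point because x P_1(x) = p(x) = 3 and x^2 P_2(x) = q(x) = 2x - 3 are polynomials, hence analytic at x = 0.
p(0) = 3,  q(0) = -3.
Indicial equation: r(r-1) + p(0) r + q(0) = 0, i.e. r^2 + (p(0) - 1) r + q(0) = 0, i.e. r^2 + 2 r - 3 = 0.
Discriminant: (2)^2 - 4(-3) = 16, so r = (-2 ± 4)/2.
Solving: r_1 = 1, r_2 = -3.

indicial: r^2 + 2 r - 3 = 0; roots r_1 = 1, r_2 = -3


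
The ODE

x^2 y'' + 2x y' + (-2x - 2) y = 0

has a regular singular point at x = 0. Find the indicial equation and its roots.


Divide by x^2 to reach normal form y'' + P_1(x) y' + P_2(x) y = 0 with P_1(x) = 2/x and P_2(x) = -2/x - 2/x^2.
x = 0 is a singular point because the y'-coefficient 2/x has a pole at x = 0 and the y-coefficient -2/x - 2/x^2 has a pole at x = 0.
It is a regular singular point because x P_1(x) = p(x) = 2 and x^2 P_2(x) = q(x) = -2x - 2 are polynomials, hence analytic at x = 0.
p(0) = 2,  q(0) = -2.
Indicial equation: r(r-1) + p(0) r + q(0) = 0, i.e. r^2 + (p(0) - 1) r + q(0) = 0, i.e. r^2 + 1 r - 2 = 0.
Discriminant: (1)^2 - 4(-2) = 9, so r = (-1 ± 3)/2.
Solving: r_1 = 1, r_2 = -2.

indicial: r^2 + 1 r - 2 = 0; roots r_1 = 1, r_2 = -2


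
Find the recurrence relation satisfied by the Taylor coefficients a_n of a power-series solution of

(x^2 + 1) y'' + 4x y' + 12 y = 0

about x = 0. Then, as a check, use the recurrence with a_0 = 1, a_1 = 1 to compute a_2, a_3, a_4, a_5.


Substitute y = sum_n a_n x^n.
(1 + 1 x^2) y'' contributes (n+2)(n+1) a_{n+2} + n(n-1) a_n at x^n.
4 x y'(x) contributes 4 n a_n at x^n.
12 y(x) contributes 12 a_n at x^n.
Matching x^n: (n+2)(n+1) a_{n+2} + (n(n-1) + 4 n + 12) a_n = 0.
Thus a_{n+2} = (-n(n-1) - 4 n - 12) / ((n+1)(n+2)) * a_n.

Check with a_0 = 1, a_1 = 1 (apply the recurrence for n = 0, 1, 2, 3): a_0 = 1, a_1 = 1, a_2 = -6, a_3 = -8/3, a_4 = 11, a_5 = 4.

a_(n+2) = (-n(n-1) - 4 n - 12) / ((n+1)(n+2)) * a_n; check: a_0 = 1, a_1 = 1, a_2 = -6, a_3 = -8/3, a_4 = 11, a_5 = 4


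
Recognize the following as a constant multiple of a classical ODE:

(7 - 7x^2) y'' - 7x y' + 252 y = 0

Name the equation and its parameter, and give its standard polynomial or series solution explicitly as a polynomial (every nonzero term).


All three coefficients share the factor 7; dividing through by 7 gives  (1 - x^2) y'' - x y' + 36 y = 0.
This matches the Chebyshev equation (1 - x^2) y'' - x y' + n^2 y = 0 (note the -x y' term, not -2x y') with n^2 = 36, so n = 6; the polynomial solution is T_6(x).
With y = sum_k a_k x^k, matching x^k gives (k+2)(k+1) a_{k+2} = (k^2 - n^2) a_k = (k - 6)(k + 6) a_k. The right side vanishes at k = 6, so the series with the parity of 6 terminates at degree 6.
Standard normalization: leading coefficient of T_n is 2^(n-1), so a_6 = 2^5 = 32. Work downward with a_k = (k+1)(k+2) a_{k+2} / ((k - 6)(k + 6)):
  a_4 = (5)(6)(32) / ((4 - 6)(4 + 6)) = 960/(-20) = -48
  a_2 = (3)(4)(-48) / ((2 - 6)(2 + 6)) = -576/(-32) = 18
  a_0 = (1)(2)(18) / ((0 - 6)(0 + 6)) = 36/(-36) = -1
Hence T_6(x) = 32 x^6 - 48 x^4 + 18 x^2 - 1.

T_6(x); series = 32 x^6 - 48 x^4 + 18 x^2 - 1


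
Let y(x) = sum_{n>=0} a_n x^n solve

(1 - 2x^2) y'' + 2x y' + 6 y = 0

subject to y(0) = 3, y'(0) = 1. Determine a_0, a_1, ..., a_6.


Ansatz: y(x) = sum_{n>=0} a_n x^n, so y'(x) = sum_{n>=1} n a_n x^(n-1) and y''(x) = sum_{n>=2} n(n-1) a_n x^(n-2).
Substitute into P(x) y'' + Q(x) y' + R(x) y = 0 with P(x) = 1 - 2x^2, Q(x) = 2x, R(x) = 6, and match powers of x.
Initial conditions: a_0 = 3, a_1 = 1.
Setting the coefficient of each power of x to zero and solving order by order (substituting the coefficients already found):
  x^0: 2 a_2 + 6 a_0 = 0  ->  2 a_2 = -6 a_0 = -18  ->  a_2 = -9
  x^1: 6 a_3 + 8 a_1 = 0  ->  6 a_3 = -8 a_1 = -8  ->  a_3 = -4/3
  x^2: 12 a_4 + 6 a_2 = 0  ->  12 a_4 = -6 a_2 = 54  ->  a_4 = 9/2
  x^3: 20 a_5 = 0  ->  a_5 = 0
  x^4: 30 a_6 - 10 a_4 = 0  ->  30 a_6 = 10 a_4 = 45  ->  a_6 = 3/2
Truncated series: y(x) = 3 + x - 9 x^2 - (4/3) x^3 + (9/2) x^4 + (3/2) x^6 + O(x^7).

a_0 = 3; a_1 = 1; a_2 = -9; a_3 = -4/3; a_4 = 9/2; a_5 = 0; a_6 = 3/2


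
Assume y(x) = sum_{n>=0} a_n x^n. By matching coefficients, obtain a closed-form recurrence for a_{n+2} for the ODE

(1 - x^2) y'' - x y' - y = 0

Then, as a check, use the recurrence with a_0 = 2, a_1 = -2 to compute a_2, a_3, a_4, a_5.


Substitute y = sum_n a_n x^n.
(1 - 1 x^2) y'' contributes (n+2)(n+1) a_{n+2} - n(n-1) a_n at x^n.
-x y'(x) contributes -n a_n at x^n.
-y(x) contributes -1 a_n at x^n.
Matching x^n: (n+2)(n+1) a_{n+2} + (-n(n-1) - n - 1) a_n = 0.
Thus a_{n+2} = (n(n-1) + n + 1) / ((n+1)(n+2)) * a_n.

Check with a_0 = 2, a_1 = -2 (apply the recurrence for n = 0, 1, 2, 3): a_0 = 2, a_1 = -2, a_2 = 1, a_3 = -2/3, a_4 = 5/12, a_5 = -1/3.

a_(n+2) = (n(n-1) + n + 1) / ((n+1)(n+2)) * a_n; check: a_0 = 2, a_1 = -2, a_2 = 1, a_3 = -2/3, a_4 = 5/12, a_5 = -1/3


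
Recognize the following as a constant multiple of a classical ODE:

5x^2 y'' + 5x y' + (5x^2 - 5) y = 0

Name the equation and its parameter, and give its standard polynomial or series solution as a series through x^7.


All three coefficients share the factor 5; dividing through by 5 gives  x^2 y'' + x y' + (x^2 - 1) y = 0.
This matches the Bessel equation x^2 y'' + x y' + (x^2 - nu^2) y = 0 with nu^2 = 1, so nu = 1; the solution bounded at x = 0 is J_1(x).
Frobenius at x = 0: indicial roots ±nu; for r = nu the recurrence k(k + 2nu) c_k = -c_{k-2} gives the standard series J_nu(x) = sum_{k>=0} (-1)^k / (k! (k+nu)!) (x/2)^(2k+nu). Evaluate the first 4 terms:
  k = 0: (-1)^0 / (0! * 1! * 2^1) x^1 = 1/(1*1*2) x^1 = (1/2) x^1
  k = 1: (-1)^1 / (1! * 2! * 2^3) x^3 = -1/(1*2*8) x^3 = (-1/16) x^3
  k = 2: (-1)^2 / (2! * 3! * 2^5) x^5 = 1/(2*6*32) x^5 = (1/384) x^5
  k = 3: (-1)^3 / (3! * 4! * 2^7) x^7 = -1/(6*24*128) x^7 = (-1/18432) x^7
Hence J_1(x) = -x^7/18432 + x^5/384 - x^3/16 + x/2 + ....

J_1(x); series = -x^7/18432 + x^5/384 - x^3/16 + x/2


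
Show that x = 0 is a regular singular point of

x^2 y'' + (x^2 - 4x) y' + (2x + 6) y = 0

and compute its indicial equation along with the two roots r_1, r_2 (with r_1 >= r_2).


Divide by x^2 to reach normal form y'' + P_1(x) y' + P_2(x) y = 0 with P_1(x) = 1 - 4/x and P_2(x) = 2/x + 6/x^2.
x = 0 is a singular point because the y'-coefficient 1 - 4/x has a pole at x = 0 and the y-coefficient 2/x + 6/x^2 has a pole at x = 0.
It is a regular singular point because x P_1(x) = p(x) = x - 4 and x^2 P_2(x) = q(x) = 2x + 6 are polynomials, hence analytic at x = 0.
p(0) = -4,  q(0) = 6.
Indicial equation: r(r-1) + p(0) r + q(0) = 0, i.e. r^2 + (p(0) - 1) r + q(0) = 0, i.e. r^2 - 5 r + 6 = 0.
Discriminant: (-5)^2 - 4(6) = 1, so r = (5 ± 1)/2.
Solving: r_1 = 3, r_2 = 2.

indicial: r^2 - 5 r + 6 = 0; roots r_1 = 3, r_2 = 2


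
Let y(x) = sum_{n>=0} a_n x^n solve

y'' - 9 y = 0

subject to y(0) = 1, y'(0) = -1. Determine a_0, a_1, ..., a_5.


Ansatz: y(x) = sum_{n>=0} a_n x^n, so y'(x) = sum_{n>=1} n a_n x^(n-1) and y''(x) = sum_{n>=2} n(n-1) a_n x^(n-2).
Substitute into P(x) y'' + Q(x) y' + R(x) y = 0 with P(x) = 1, Q(x) = 0, R(x) = -9, and match powers of x.
Initial conditions: a_0 = 1, a_1 = -1.
Setting the coefficient of each power of x to zero and solving order by order (substituting the coefficients already found):
  x^0: 2 a_2 - 9 a_0 = 0  ->  2 a_2 = 9 a_0 = 9  ->  a_2 = 9/2
  x^1: 6 a_3 - 9 a_1 = 0  ->  6 a_3 = 9 a_1 = -9  ->  a_3 = -3/2
  x^2: 12 a_4 - 9 a_2 = 0  ->  12 a_4 = 9 a_2 = 81/2  ->  a_4 = 27/8
  x^3: 20 a_5 - 9 a_3 = 0  ->  20 a_5 = 9 a_3 = -27/2  ->  a_5 = -27/40
Truncated series: y(x) = 1 - x + (9/2) x^2 - (3/2) x^3 + (27/8) x^4 - (27/40) x^5 + O(x^6).

a_0 = 1; a_1 = -1; a_2 = 9/2; a_3 = -3/2; a_4 = 27/8; a_5 = -27/40


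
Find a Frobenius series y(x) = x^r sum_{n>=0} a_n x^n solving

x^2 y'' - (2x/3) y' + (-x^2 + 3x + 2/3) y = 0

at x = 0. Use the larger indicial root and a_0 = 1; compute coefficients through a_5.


Write in Frobenius form y'' + (p(x)/x) y' + (q(x)/x^2) y = 0:
  p(x) = -2/3,  q(x) = -x^2 + 3x + 2/3.
Indicial equation: r(r-1) + (-2/3) r + (2/3) = 0 -> roots r_1 = 1, r_2 = 2/3.
Take r = r_1 = 1. Let y(x) = x^r sum_{n>=0} a_n x^n with a_0 = 1.
Substitute y = x^r sum a_n x^n and match x^{r+n}. The recurrence is
  D(n) a_n + 3 a_{n-1} - 1 a_{n-2} = 0,  where D(n) = (r+n)(r+n-1) + (-2/3)(r+n) + (2/3).
  a_n = [-3 a_{n-1} + 1 a_{n-2}] / D(n).
Since the indicial polynomial factors as (r - r_1)(r - r_2), D(n) = (r_1 + n - r_1)(r_1 + n - r_2) = n(n + 1/3).
Evaluating step by step (a_0 = 1):
  n = 1: D(1) = 1(1 + 1/3) = 4/3; numerator = -3(1) = -3; a_1 = (-3)/(4/3) = -9/4
  n = 2: D(2) = 2(2 + 1/3) = 14/3; numerator = -3(-9/4) + 1(1) = 31/4; a_2 = (31/4)/(14/3) = 93/56
  n = 3: D(3) = 3(3 + 1/3) = 10; numerator = -3(93/56) + 1(-9/4) = -405/56; a_3 = (-405/56)/(10) = -81/112
  n = 4: D(4) = 4(4 + 1/3) = 52/3; numerator = -3(-81/112) + 1(93/56) = 429/112; a_4 = (429/112)/(52/3) = 99/448
  n = 5: D(5) = 5(5 + 1/3) = 80/3; numerator = -3(99/448) + 1(-81/112) = -621/448; a_5 = (-621/448)/(80/3) = -1863/35840

r = 1; a_0 = 1; a_1 = -9/4; a_2 = 93/56; a_3 = -81/112; a_4 = 99/448; a_5 = -1863/35840


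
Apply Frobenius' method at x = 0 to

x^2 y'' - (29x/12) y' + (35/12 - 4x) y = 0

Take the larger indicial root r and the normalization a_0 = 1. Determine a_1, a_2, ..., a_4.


Write in Frobenius form y'' + (p(x)/x) y' + (q(x)/x^2) y = 0:
  p(x) = -29/12,  q(x) = 35/12 - 4x.
Indicial equation: r(r-1) + (-29/12) r + (35/12) = 0 -> roots r_1 = 7/4, r_2 = 5/3.
Take r = r_1 = 7/4. Let y(x) = x^r sum_{n>=0} a_n x^n with a_0 = 1.
Substitute y = x^r sum a_n x^n and match x^{r+n}. The recurrence is
  D(n) a_n - 4 a_{n-1} = 0,  where D(n) = (r+n)(r+n-1) + (-29/12)(r+n) + (35/12).
  a_n = 4 / D(n) * a_{n-1}.
Since the indicial polynomial factors as (r - r_1)(r - r_2), D(n) = (r_1 + n - r_1)(r_1 + n - r_2) = n(n + 1/12).
Evaluating step by step (a_0 = 1):
  n = 1: D(1) = 1(1 + 1/12) = 13/12; numerator = 4(1) = 4; a_1 = (4)/(13/12) = 48/13
  n = 2: D(2) = 2(2 + 1/12) = 25/6; numerator = 4(48/13) = 192/13; a_2 = (192/13)/(25/6) = 1152/325
  n = 3: D(3) = 3(3 + 1/12) = 37/4; numerator = 4(1152/325) = 4608/325; a_3 = (4608/325)/(37/4) = 18432/12025
  n = 4: D(4) = 4(4 + 1/12) = 49/3; numerator = 4(18432/12025) = 73728/12025; a_4 = (73728/12025)/(49/3) = 221184/589225

r = 7/4; a_0 = 1; a_1 = 48/13; a_2 = 1152/325; a_3 = 18432/12025; a_4 = 221184/589225


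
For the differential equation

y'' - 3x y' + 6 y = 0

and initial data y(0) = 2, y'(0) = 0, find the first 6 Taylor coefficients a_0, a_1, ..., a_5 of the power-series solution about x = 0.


Ansatz: y(x) = sum_{n>=0} a_n x^n, so y'(x) = sum_{n>=1} n a_n x^(n-1) and y''(x) = sum_{n>=2} n(n-1) a_n x^(n-2).
Substitute into P(x) y'' + Q(x) y' + R(x) y = 0 with P(x) = 1, Q(x) = -3x, R(x) = 6, and match powers of x.
Initial conditions: a_0 = 2, a_1 = 0.
Setting the coefficient of each power of x to zero and solving order by order (substituting the coefficients already found):
  x^0: 2 a_2 + 6 a_0 = 0  ->  2 a_2 = -6 a_0 = -12  ->  a_2 = -6
  x^1: 6 a_3 + 3 a_1 = 0  ->  6 a_3 = -3 a_1 = 0  ->  a_3 = 0
  x^2: 12 a_4 = 0  ->  a_4 = 0
  x^3: 20 a_5 - 3 a_3 = 0  ->  20 a_5 = 3 a_3 = 0  ->  a_5 = 0
Truncated series: y(x) = 2 - 6 x^2 + O(x^6).

a_0 = 2; a_1 = 0; a_2 = -6; a_3 = 0; a_4 = 0; a_5 = 0


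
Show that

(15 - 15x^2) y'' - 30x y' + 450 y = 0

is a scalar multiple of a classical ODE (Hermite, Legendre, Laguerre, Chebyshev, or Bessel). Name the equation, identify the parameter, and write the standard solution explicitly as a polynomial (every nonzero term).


All three coefficients share the factor 15; dividing through by 15 gives  (1 - x^2) y'' - 2x y' + 30 y = 0.
This matches the Legendre equation (1 - x^2) y'' - 2x y' + n(n+1) y = 0 (note the -2x y' term) with n(n+1) = 30, so n = 5; the polynomial solution is P_5(x).
With y = sum_k a_k x^k, matching x^k gives (k+2)(k+1) a_{k+2} = [k(k+1) - n(n+1)] a_k = (k - 5)(k + 6) a_k. The right side vanishes at k = 5, so the series with the parity of 5 terminates at degree 5.
Standard normalization (P_n(1) = 1): leading coefficient (2n)!/(2^n (n!)^2) = 3628800/(32*14400) = 63/8, so a_5 = 63/8. Work downward with a_k = (k+1)(k+2) a_{k+2} / ((k - 5)(k + 6)):
  a_3 = (4)(5)(63/8) / ((3 - 5)(3 + 6)) = (315/2)/(-18) = -35/4
  a_1 = (2)(3)(-35/4) / ((1 - 5)(1 + 6)) = (-105/2)/(-28) = 15/8
Hence P_5(x) = 63 x^5/8 - 35 x^3/4 + 15 x/8.

P_5(x); series = 63 x^5/8 - 35 x^3/4 + 15 x/8


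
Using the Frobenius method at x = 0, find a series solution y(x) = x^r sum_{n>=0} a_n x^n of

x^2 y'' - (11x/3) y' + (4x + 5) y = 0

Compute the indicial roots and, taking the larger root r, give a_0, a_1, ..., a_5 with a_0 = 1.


Write in Frobenius form y'' + (p(x)/x) y' + (q(x)/x^2) y = 0:
  p(x) = -11/3,  q(x) = 4x + 5.
Indicial equation: r(r-1) + (-11/3) r + (5) = 0 -> roots r_1 = 3, r_2 = 5/3.
Take r = r_1 = 3. Let y(x) = x^r sum_{n>=0} a_n x^n with a_0 = 1.
Substitute y = x^r sum a_n x^n and match x^{r+n}. The recurrence is
  D(n) a_n + 4 a_{n-1} = 0,  where D(n) = (r+n)(r+n-1) + (-11/3)(r+n) + (5).
  a_n = -4 / D(n) * a_{n-1}.
Since the indicial polynomial factors as (r - r_1)(r - r_2), D(n) = (r_1 + n - r_1)(r_1 + n - r_2) = n(n + 4/3).
Evaluating step by step (a_0 = 1):
  n = 1: D(1) = 1(1 + 4/3) = 7/3; numerator = -4(1) = -4; a_1 = (-4)/(7/3) = -12/7
  n = 2: D(2) = 2(2 + 4/3) = 20/3; numerator = -4(-12/7) = 48/7; a_2 = (48/7)/(20/3) = 36/35
  n = 3: D(3) = 3(3 + 4/3) = 13; numerator = -4(36/35) = -144/35; a_3 = (-144/35)/(13) = -144/455
  n = 4: D(4) = 4(4 + 4/3) = 64/3; numerator = -4(-144/455) = 576/455; a_4 = (576/455)/(64/3) = 27/455
  n = 5: D(5) = 5(5 + 4/3) = 95/3; numerator = -4(27/455) = -108/455; a_5 = (-108/455)/(95/3) = -324/43225

r = 3; a_0 = 1; a_1 = -12/7; a_2 = 36/35; a_3 = -144/455; a_4 = 27/455; a_5 = -324/43225


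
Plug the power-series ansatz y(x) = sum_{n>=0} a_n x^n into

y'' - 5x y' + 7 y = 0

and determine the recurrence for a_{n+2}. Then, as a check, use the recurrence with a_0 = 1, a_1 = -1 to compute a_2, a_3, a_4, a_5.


Substitute y = sum_n a_n x^n.
y''(x) has coefficient (n+2)(n+1) a_{n+2} at x^n;
-5 x y'(x) has coefficient -5 n a_n at x^n (shift);
7 y(x) has coefficient 7 a_n at x^n.
Matching x^n: (n+2)(n+1) a_{n+2} + (-5n + 7) a_n = 0.
Thus a_{n+2} = (5n - 7) / ((n+1)(n+2)) * a_n.

Check with a_0 = 1, a_1 = -1 (apply the recurrence for n = 0, 1, 2, 3): a_0 = 1, a_1 = -1, a_2 = -7/2, a_3 = 1/3, a_4 = -7/8, a_5 = 2/15.

a_(n+2) = (5n - 7) / ((n+1)(n+2)) * a_n; check: a_0 = 1, a_1 = -1, a_2 = -7/2, a_3 = 1/3, a_4 = -7/8, a_5 = 2/15


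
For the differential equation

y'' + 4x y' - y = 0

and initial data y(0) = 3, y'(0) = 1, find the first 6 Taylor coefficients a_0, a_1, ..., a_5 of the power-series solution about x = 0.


Ansatz: y(x) = sum_{n>=0} a_n x^n, so y'(x) = sum_{n>=1} n a_n x^(n-1) and y''(x) = sum_{n>=2} n(n-1) a_n x^(n-2).
Substitute into P(x) y'' + Q(x) y' + R(x) y = 0 with P(x) = 1, Q(x) = 4x, R(x) = -1, and match powers of x.
Initial conditions: a_0 = 3, a_1 = 1.
Setting the coefficient of each power of x to zero and solving order by order (substituting the coefficients already found):
  x^0: 2 a_2 - a_0 = 0  ->  2 a_2 = a_0 = 3  ->  a_2 = 3/2
  x^1: 6 a_3 + 3 a_1 = 0  ->  6 a_3 = -3 a_1 = -3  ->  a_3 = -1/2
  x^2: 12 a_4 + 7 a_2 = 0  ->  12 a_4 = -7 a_2 = -21/2  ->  a_4 = -7/8
  x^3: 20 a_5 + 11 a_3 = 0  ->  20 a_5 = -11 a_3 = 11/2  ->  a_5 = 11/40
Truncated series: y(x) = 3 + x + (3/2) x^2 - (1/2) x^3 - (7/8) x^4 + (11/40) x^5 + O(x^6).

a_0 = 3; a_1 = 1; a_2 = 3/2; a_3 = -1/2; a_4 = -7/8; a_5 = 11/40


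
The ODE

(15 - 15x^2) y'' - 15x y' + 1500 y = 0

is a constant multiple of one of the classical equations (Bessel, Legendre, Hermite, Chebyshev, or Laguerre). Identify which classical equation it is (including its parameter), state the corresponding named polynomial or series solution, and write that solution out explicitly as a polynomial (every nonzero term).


All three coefficients share the factor 15; dividing through by 15 gives  (1 - x^2) y'' - x y' + 100 y = 0.
This matches the Chebyshev equation (1 - x^2) y'' - x y' + n^2 y = 0 (note the -x y' term, not -2x y') with n^2 = 100, so n = 10; the polynomial solution is T_10(x).
With y = sum_k a_k x^k, matching x^k gives (k+2)(k+1) a_{k+2} = (k^2 - n^2) a_k = (k - 10)(k + 10) a_k. The right side vanishes at k = 10, so the series with the parity of 10 terminates at degree 10.
Standard normalization: leading coefficient of T_n is 2^(n-1), so a_10 = 2^9 = 512. Work downward with a_k = (k+1)(k+2) a_{k+2} / ((k - 10)(k + 10)):
  a_8 = (9)(10)(512) / ((8 - 10)(8 + 10)) = 46080/(-36) = -1280
  a_6 = (7)(8)(-1280) / ((6 - 10)(6 + 10)) = -71680/(-64) = 1120
  a_4 = (5)(6)(1120) / ((4 - 10)(4 + 10)) = 33600/(-84) = -400
  a_2 = (3)(4)(-400) / ((2 - 10)(2 + 10)) = -4800/(-96) = 50
  a_0 = (1)(2)(50) / ((0 - 10)(0 + 10)) = 100/(-100) = -1
Hence T_10(x) = 512 x^10 - 1280 x^8 + 1120 x^6 - 400 x^4 + 50 x^2 - 1.

T_10(x); series = 512 x^10 - 1280 x^8 + 1120 x^6 - 400 x^4 + 50 x^2 - 1


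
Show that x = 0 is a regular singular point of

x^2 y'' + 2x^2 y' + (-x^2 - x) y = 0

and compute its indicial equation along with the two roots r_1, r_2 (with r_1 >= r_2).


Divide by x^2 to reach normal form y'' + P_1(x) y' + P_2(x) y = 0 with P_1(x) = 2 and P_2(x) = -1 - 1/x.
x = 0 is a singular point because the y-coefficient -1 - 1/x has a pole at x = 0.
It is a regular singular point because x P_1(x) = p(x) = 2x and x^2 P_2(x) = q(x) = -x^2 - x are polynomials, hence analytic at x = 0.
p(0) = 0,  q(0) = 0.
Indicial equation: r(r-1) + p(0) r + q(0) = 0, i.e. r^2 + (p(0) - 1) r + q(0) = 0, i.e. r^2 - 1 r = 0.
Discriminant: (-1)^2 - 4(0) = 1, so r = (1 ± 1)/2.
Solving: r_1 = 1, r_2 = 0.

indicial: r^2 - 1 r = 0; roots r_1 = 1, r_2 = 0


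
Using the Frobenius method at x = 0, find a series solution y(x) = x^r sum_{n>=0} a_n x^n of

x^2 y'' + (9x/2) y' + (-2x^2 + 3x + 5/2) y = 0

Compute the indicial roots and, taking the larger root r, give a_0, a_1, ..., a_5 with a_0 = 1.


Write in Frobenius form y'' + (p(x)/x) y' + (q(x)/x^2) y = 0:
  p(x) = 9/2,  q(x) = -2x^2 + 3x + 5/2.
Indicial equation: r(r-1) + (9/2) r + (5/2) = 0 -> roots r_1 = -1, r_2 = -5/2.
Take r = r_1 = -1. Let y(x) = x^r sum_{n>=0} a_n x^n with a_0 = 1.
Substitute y = x^r sum a_n x^n and match x^{r+n}. The recurrence is
  D(n) a_n + 3 a_{n-1} - 2 a_{n-2} = 0,  where D(n) = (r+n)(r+n-1) + (9/2)(r+n) + (5/2).
  a_n = [-3 a_{n-1} + 2 a_{n-2}] / D(n).
Since the indicial polynomial factors as (r - r_1)(r - r_2), D(n) = (r_1 + n - r_1)(r_1 + n - r_2) = n(n + 3/2).
Evaluating step by step (a_0 = 1):
  n = 1: D(1) = 1(1 + 3/2) = 5/2; numerator = -3(1) = -3; a_1 = (-3)/(5/2) = -6/5
  n = 2: D(2) = 2(2 + 3/2) = 7; numerator = -3(-6/5) + 2(1) = 28/5; a_2 = (28/5)/(7) = 4/5
  n = 3: D(3) = 3(3 + 3/2) = 27/2; numerator = -3(4/5) + 2(-6/5) = -24/5; a_3 = (-24/5)/(27/2) = -16/45
  n = 4: D(4) = 4(4 + 3/2) = 22; numerator = -3(-16/45) + 2(4/5) = 8/3; a_4 = (8/3)/(22) = 4/33
  n = 5: D(5) = 5(5 + 3/2) = 65/2; numerator = -3(4/33) + 2(-16/45) = -532/495; a_5 = (-532/495)/(65/2) = -1064/32175

r = -1; a_0 = 1; a_1 = -6/5; a_2 = 4/5; a_3 = -16/45; a_4 = 4/33; a_5 = -1064/32175


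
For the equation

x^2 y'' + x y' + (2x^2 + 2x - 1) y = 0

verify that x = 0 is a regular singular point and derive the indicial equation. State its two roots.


Divide by x^2 to reach normal form y'' + P_1(x) y' + P_2(x) y = 0 with P_1(x) = 1/x and P_2(x) = 2 + 2/x - 1/x^2.
x = 0 is a singular point because the y'-coefficient 1/x has a pole at x = 0 and the y-coefficient 2 + 2/x - 1/x^2 has a pole at x = 0.
It is a regular singular point because x P_1(x) = p(x) = 1 and x^2 P_2(x) = q(x) = 2x^2 + 2x - 1 are polynomials, hence analytic at x = 0.
p(0) = 1,  q(0) = -1.
Indicial equation: r(r-1) + p(0) r + q(0) = 0, i.e. r^2 + (p(0) - 1) r + q(0) = 0, i.e. r^2 - 1 = 0.
Discriminant: (0)^2 - 4(-1) = 4, so r = (0 ± 2)/2.
Solving: r_1 = 1, r_2 = -1.

indicial: r^2 - 1 = 0; roots r_1 = 1, r_2 = -1


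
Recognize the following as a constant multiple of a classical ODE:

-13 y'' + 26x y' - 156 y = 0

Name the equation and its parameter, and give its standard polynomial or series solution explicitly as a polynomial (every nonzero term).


All three coefficients share the factor -13; dividing through by -13 gives  y'' - 2x y' + 12 y = 0.
This matches the Hermite equation y'' - 2x y' + 2n y = 0 with 2n = 12, so n = 6; the polynomial solution is H_6(x).
With y = sum_k a_k x^k, matching x^k gives (k+2)(k+1) a_{k+2} = 2(k - n) a_k = 2(k - 6) a_k. The right side vanishes at k = 6, so the series with the parity of 6 terminates at degree 6.
Standard normalization: leading coefficient of H_n is 2^n, so a_6 = 2^6 = 64. Work downward with a_k = (k+1)(k+2) a_{k+2} / (2(k - n)):
  a_4 = (5)(6)(64) / (2(4 - 6)) = 1920/(-4) = -480
  a_2 = (3)(4)(-480) / (2(2 - 6)) = -5760/(-8) = 720
  a_0 = (1)(2)(720) / (2(0 - 6)) = 1440/(-12) = -120
Hence H_6(x) = 64 x^6 - 480 x^4 + 720 x^2 - 120.

H_6(x); series = 64 x^6 - 480 x^4 + 720 x^2 - 120


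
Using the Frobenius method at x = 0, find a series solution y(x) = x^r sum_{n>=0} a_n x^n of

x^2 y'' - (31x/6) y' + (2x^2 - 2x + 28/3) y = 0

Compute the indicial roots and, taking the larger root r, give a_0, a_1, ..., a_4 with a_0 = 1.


Write in Frobenius form y'' + (p(x)/x) y' + (q(x)/x^2) y = 0:
  p(x) = -31/6,  q(x) = 2x^2 - 2x + 28/3.
Indicial equation: r(r-1) + (-31/6) r + (28/3) = 0 -> roots r_1 = 7/2, r_2 = 8/3.
Take r = r_1 = 7/2. Let y(x) = x^r sum_{n>=0} a_n x^n with a_0 = 1.
Substitute y = x^r sum a_n x^n and match x^{r+n}. The recurrence is
  D(n) a_n - 2 a_{n-1} + 2 a_{n-2} = 0,  where D(n) = (r+n)(r+n-1) + (-31/6)(r+n) + (28/3).
  a_n = [2 a_{n-1} - 2 a_{n-2}] / D(n).
Since the indicial polynomial factors as (r - r_1)(r - r_2), D(n) = (r_1 + n - r_1)(r_1 + n - r_2) = n(n + 5/6).
Evaluating step by step (a_0 = 1):
  n = 1: D(1) = 1(1 + 5/6) = 11/6; numerator = 2(1) = 2; a_1 = (2)/(11/6) = 12/11
  n = 2: D(2) = 2(2 + 5/6) = 17/3; numerator = 2(12/11) - 2(1) = 2/11; a_2 = (2/11)/(17/3) = 6/187
  n = 3: D(3) = 3(3 + 5/6) = 23/2; numerator = 2(6/187) - 2(12/11) = -36/17; a_3 = (-36/17)/(23/2) = -72/391
  n = 4: D(4) = 4(4 + 5/6) = 58/3; numerator = 2(-72/391) - 2(6/187) = -1860/4301; a_4 = (-1860/4301)/(58/3) = -2790/124729

r = 7/2; a_0 = 1; a_1 = 12/11; a_2 = 6/187; a_3 = -72/391; a_4 = -2790/124729


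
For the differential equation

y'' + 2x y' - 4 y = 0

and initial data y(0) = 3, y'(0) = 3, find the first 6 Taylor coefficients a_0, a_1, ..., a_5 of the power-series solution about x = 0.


Ansatz: y(x) = sum_{n>=0} a_n x^n, so y'(x) = sum_{n>=1} n a_n x^(n-1) and y''(x) = sum_{n>=2} n(n-1) a_n x^(n-2).
Substitute into P(x) y'' + Q(x) y' + R(x) y = 0 with P(x) = 1, Q(x) = 2x, R(x) = -4, and match powers of x.
Initial conditions: a_0 = 3, a_1 = 3.
Setting the coefficient of each power of x to zero and solving order by order (substituting the coefficients already found):
  x^0: 2 a_2 - 4 a_0 = 0  ->  2 a_2 = 4 a_0 = 12  ->  a_2 = 6
  x^1: 6 a_3 - 2 a_1 = 0  ->  6 a_3 = 2 a_1 = 6  ->  a_3 = 1
  x^2: 12 a_4 = 0  ->  a_4 = 0
  x^3: 20 a_5 + 2 a_3 = 0  ->  20 a_5 = -2 a_3 = -2  ->  a_5 = -1/10
Truncated series: y(x) = 3 + 3 x + 6 x^2 + x^3 - (1/10) x^5 + O(x^6).

a_0 = 3; a_1 = 3; a_2 = 6; a_3 = 1; a_4 = 0; a_5 = -1/10


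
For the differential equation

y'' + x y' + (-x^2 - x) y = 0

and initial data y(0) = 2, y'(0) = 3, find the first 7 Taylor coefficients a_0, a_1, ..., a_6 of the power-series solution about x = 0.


Ansatz: y(x) = sum_{n>=0} a_n x^n, so y'(x) = sum_{n>=1} n a_n x^(n-1) and y''(x) = sum_{n>=2} n(n-1) a_n x^(n-2).
Substitute into P(x) y'' + Q(x) y' + R(x) y = 0 with P(x) = 1, Q(x) = x, R(x) = -x^2 - x, and match powers of x.
Initial conditions: a_0 = 2, a_1 = 3.
Setting the coefficient of each power of x to zero and solving order by order (substituting the coefficients already found):
  x^0: 2 a_2 = 0  ->  a_2 = 0
  x^1: 6 a_3 + a_1 - a_0 = 0  ->  6 a_3 = -a_1 + a_0 = -1  ->  a_3 = -1/6
  x^2: 12 a_4 + 2 a_2 - a_1 - a_0 = 0  ->  12 a_4 = -2 a_2 + a_1 + a_0 = 5  ->  a_4 = 5/12
  x^3: 20 a_5 + 3 a_3 - a_2 - a_1 = 0  ->  20 a_5 = -3 a_3 + a_2 + a_1 = 7/2  ->  a_5 = 7/40
  x^4: 30 a_6 + 4 a_4 - a_3 - a_2 = 0  ->  30 a_6 = -4 a_4 + a_3 + a_2 = -11/6  ->  a_6 = -11/180
Truncated series: y(x) = 2 + 3 x - (1/6) x^3 + (5/12) x^4 + (7/40) x^5 - (11/180) x^6 + O(x^7).

a_0 = 2; a_1 = 3; a_2 = 0; a_3 = -1/6; a_4 = 5/12; a_5 = 7/40; a_6 = -11/180


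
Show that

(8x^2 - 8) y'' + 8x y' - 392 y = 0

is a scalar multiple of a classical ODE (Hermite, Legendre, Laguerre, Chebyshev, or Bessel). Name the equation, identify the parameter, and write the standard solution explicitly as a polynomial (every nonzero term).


All three coefficients share the factor -8; dividing through by -8 gives  (1 - x^2) y'' - x y' + 49 y = 0.
This matches the Chebyshev equation (1 - x^2) y'' - x y' + n^2 y = 0 (note the -x y' term, not -2x y') with n^2 = 49, so n = 7; the polynomial solution is T_7(x).
With y = sum_k a_k x^k, matching x^k gives (k+2)(k+1) a_{k+2} = (k^2 - n^2) a_k = (k - 7)(k + 7) a_k. The right side vanishes at k = 7, so the series with the parity of 7 terminates at degree 7.
Standard normalization: leading coefficient of T_n is 2^(n-1), so a_7 = 2^6 = 64. Work downward with a_k = (k+1)(k+2) a_{k+2} / ((k - 7)(k + 7)):
  a_5 = (6)(7)(64) / ((5 - 7)(5 + 7)) = 2688/(-24) = -112
  a_3 = (4)(5)(-112) / ((3 - 7)(3 + 7)) = -2240/(-40) = 56
  a_1 = (2)(3)(56) / ((1 - 7)(1 + 7)) = 336/(-48) = -7
Hence T_7(x) = 64 x^7 - 112 x^5 + 56 x^3 - 7 x.

T_7(x); series = 64 x^7 - 112 x^5 + 56 x^3 - 7 x


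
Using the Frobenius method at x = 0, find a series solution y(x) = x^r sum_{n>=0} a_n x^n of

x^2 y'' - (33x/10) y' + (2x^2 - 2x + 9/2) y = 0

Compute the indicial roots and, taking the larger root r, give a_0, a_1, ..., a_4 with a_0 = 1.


Write in Frobenius form y'' + (p(x)/x) y' + (q(x)/x^2) y = 0:
  p(x) = -33/10,  q(x) = 2x^2 - 2x + 9/2.
Indicial equation: r(r-1) + (-33/10) r + (9/2) = 0 -> roots r_1 = 5/2, r_2 = 9/5.
Take r = r_1 = 5/2. Let y(x) = x^r sum_{n>=0} a_n x^n with a_0 = 1.
Substitute y = x^r sum a_n x^n and match x^{r+n}. The recurrence is
  D(n) a_n - 2 a_{n-1} + 2 a_{n-2} = 0,  where D(n) = (r+n)(r+n-1) + (-33/10)(r+n) + (9/2).
  a_n = [2 a_{n-1} - 2 a_{n-2}] / D(n).
Since the indicial polynomial factors as (r - r_1)(r - r_2), D(n) = (r_1 + n - r_1)(r_1 + n - r_2) = n(n + 7/10).
Evaluating step by step (a_0 = 1):
  n = 1: D(1) = 1(1 + 7/10) = 17/10; numerator = 2(1) = 2; a_1 = (2)/(17/10) = 20/17
  n = 2: D(2) = 2(2 + 7/10) = 27/5; numerator = 2(20/17) - 2(1) = 6/17; a_2 = (6/17)/(27/5) = 10/153
  n = 3: D(3) = 3(3 + 7/10) = 111/10; numerator = 2(10/153) - 2(20/17) = -20/9; a_3 = (-20/9)/(111/10) = -200/999
  n = 4: D(4) = 4(4 + 7/10) = 94/5; numerator = 2(-200/999) - 2(10/153) = -9020/16983; a_4 = (-9020/16983)/(94/5) = -22550/798201

r = 5/2; a_0 = 1; a_1 = 20/17; a_2 = 10/153; a_3 = -200/999; a_4 = -22550/798201


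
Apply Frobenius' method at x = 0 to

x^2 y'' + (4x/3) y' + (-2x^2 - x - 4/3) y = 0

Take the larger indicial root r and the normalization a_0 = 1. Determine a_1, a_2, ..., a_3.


Write in Frobenius form y'' + (p(x)/x) y' + (q(x)/x^2) y = 0:
  p(x) = 4/3,  q(x) = -2x^2 - x - 4/3.
Indicial equation: r(r-1) + (4/3) r + (-4/3) = 0 -> roots r_1 = 1, r_2 = -4/3.
Take r = r_1 = 1. Let y(x) = x^r sum_{n>=0} a_n x^n with a_0 = 1.
Substitute y = x^r sum a_n x^n and match x^{r+n}. The recurrence is
  D(n) a_n - 1 a_{n-1} - 2 a_{n-2} = 0,  where D(n) = (r+n)(r+n-1) + (4/3)(r+n) + (-4/3).
  a_n = [1 a_{n-1} + 2 a_{n-2}] / D(n).
Since the indicial polynomial factors as (r - r_1)(r - r_2), D(n) = (r_1 + n - r_1)(r_1 + n - r_2) = n(n + 7/3).
Evaluating step by step (a_0 = 1):
  n = 1: D(1) = 1(1 + 7/3) = 10/3; numerator = 1(1) = 1; a_1 = (1)/(10/3) = 3/10
  n = 2: D(2) = 2(2 + 7/3) = 26/3; numerator = 1(3/10) + 2(1) = 23/10; a_2 = (23/10)/(26/3) = 69/260
  n = 3: D(3) = 3(3 + 7/3) = 16; numerator = 1(69/260) + 2(3/10) = 45/52; a_3 = (45/52)/(16) = 45/832

r = 1; a_0 = 1; a_1 = 3/10; a_2 = 69/260; a_3 = 45/832


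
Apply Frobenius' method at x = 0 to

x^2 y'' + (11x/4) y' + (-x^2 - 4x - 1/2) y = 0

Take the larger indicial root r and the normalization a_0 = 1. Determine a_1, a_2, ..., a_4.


Write in Frobenius form y'' + (p(x)/x) y' + (q(x)/x^2) y = 0:
  p(x) = 11/4,  q(x) = -x^2 - 4x - 1/2.
Indicial equation: r(r-1) + (11/4) r + (-1/2) = 0 -> roots r_1 = 1/4, r_2 = -2.
Take r = r_1 = 1/4. Let y(x) = x^r sum_{n>=0} a_n x^n with a_0 = 1.
Substitute y = x^r sum a_n x^n and match x^{r+n}. The recurrence is
  D(n) a_n - 4 a_{n-1} - 1 a_{n-2} = 0,  where D(n) = (r+n)(r+n-1) + (11/4)(r+n) + (-1/2).
  a_n = [4 a_{n-1} + 1 a_{n-2}] / D(n).
Since the indicial polynomial factors as (r - r_1)(r - r_2), D(n) = (r_1 + n - r_1)(r_1 + n - r_2) = n(n + 9/4).
Evaluating step by step (a_0 = 1):
  n = 1: D(1) = 1(1 + 9/4) = 13/4; numerator = 4(1) = 4; a_1 = (4)/(13/4) = 16/13
  n = 2: D(2) = 2(2 + 9/4) = 17/2; numerator = 4(16/13) + 1(1) = 77/13; a_2 = (77/13)/(17/2) = 154/221
  n = 3: D(3) = 3(3 + 9/4) = 63/4; numerator = 4(154/221) + 1(16/13) = 888/221; a_3 = (888/221)/(63/4) = 1184/4641
  n = 4: D(4) = 4(4 + 9/4) = 25; numerator = 4(1184/4641) + 1(154/221) = 7970/4641; a_4 = (7970/4641)/(25) = 1594/23205

r = 1/4; a_0 = 1; a_1 = 16/13; a_2 = 154/221; a_3 = 1184/4641; a_4 = 1594/23205


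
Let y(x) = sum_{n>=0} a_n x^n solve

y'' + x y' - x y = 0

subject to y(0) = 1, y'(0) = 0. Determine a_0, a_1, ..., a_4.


Ansatz: y(x) = sum_{n>=0} a_n x^n, so y'(x) = sum_{n>=1} n a_n x^(n-1) and y''(x) = sum_{n>=2} n(n-1) a_n x^(n-2).
Substitute into P(x) y'' + Q(x) y' + R(x) y = 0 with P(x) = 1, Q(x) = x, R(x) = -x, and match powers of x.
Initial conditions: a_0 = 1, a_1 = 0.
Setting the coefficient of each power of x to zero and solving order by order (substituting the coefficients already found):
  x^0: 2 a_2 = 0  ->  a_2 = 0
  x^1: 6 a_3 + a_1 - a_0 = 0  ->  6 a_3 = -a_1 + a_0 = 1  ->  a_3 = 1/6
  x^2: 12 a_4 + 2 a_2 - a_1 = 0  ->  12 a_4 = -2 a_2 + a_1 = 0  ->  a_4 = 0
Truncated series: y(x) = 1 + (1/6) x^3 + O(x^5).

a_0 = 1; a_1 = 0; a_2 = 0; a_3 = 1/6; a_4 = 0


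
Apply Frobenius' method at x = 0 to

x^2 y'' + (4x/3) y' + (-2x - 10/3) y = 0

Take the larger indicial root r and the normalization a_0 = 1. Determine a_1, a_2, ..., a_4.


Write in Frobenius form y'' + (p(x)/x) y' + (q(x)/x^2) y = 0:
  p(x) = 4/3,  q(x) = -2x - 10/3.
Indicial equation: r(r-1) + (4/3) r + (-10/3) = 0 -> roots r_1 = 5/3, r_2 = -2.
Take r = r_1 = 5/3. Let y(x) = x^r sum_{n>=0} a_n x^n with a_0 = 1.
Substitute y = x^r sum a_n x^n and match x^{r+n}. The recurrence is
  D(n) a_n - 2 a_{n-1} = 0,  where D(n) = (r+n)(r+n-1) + (4/3)(r+n) + (-10/3).
  a_n = 2 / D(n) * a_{n-1}.
Since the indicial polynomial factors as (r - r_1)(r - r_2), D(n) = (r_1 + n - r_1)(r_1 + n - r_2) = n(n + 11/3).
Evaluating step by step (a_0 = 1):
  n = 1: D(1) = 1(1 + 11/3) = 14/3; numerator = 2(1) = 2; a_1 = (2)/(14/3) = 3/7
  n = 2: D(2) = 2(2 + 11/3) = 34/3; numerator = 2(3/7) = 6/7; a_2 = (6/7)/(34/3) = 9/119
  n = 3: D(3) = 3(3 + 11/3) = 20; numerator = 2(9/119) = 18/119; a_3 = (18/119)/(20) = 9/1190
  n = 4: D(4) = 4(4 + 11/3) = 92/3; numerator = 2(9/1190) = 9/595; a_4 = (9/595)/(92/3) = 27/54740

r = 5/3; a_0 = 1; a_1 = 3/7; a_2 = 9/119; a_3 = 9/1190; a_4 = 27/54740


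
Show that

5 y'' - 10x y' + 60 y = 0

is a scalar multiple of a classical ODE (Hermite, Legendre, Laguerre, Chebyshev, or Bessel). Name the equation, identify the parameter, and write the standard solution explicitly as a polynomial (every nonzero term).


All three coefficients share the factor 5; dividing through by 5 gives  y'' - 2x y' + 12 y = 0.
This matches the Hermite equation y'' - 2x y' + 2n y = 0 with 2n = 12, so n = 6; the polynomial solution is H_6(x).
With y = sum_k a_k x^k, matching x^k gives (k+2)(k+1) a_{k+2} = 2(k - n) a_k = 2(k - 6) a_k. The right side vanishes at k = 6, so the series with the parity of 6 terminates at degree 6.
Standard normalization: leading coefficient of H_n is 2^n, so a_6 = 2^6 = 64. Work downward with a_k = (k+1)(k+2) a_{k+2} / (2(k - n)):
  a_4 = (5)(6)(64) / (2(4 - 6)) = 1920/(-4) = -480
  a_2 = (3)(4)(-480) / (2(2 - 6)) = -5760/(-8) = 720
  a_0 = (1)(2)(720) / (2(0 - 6)) = 1440/(-12) = -120
Hence H_6(x) = 64 x^6 - 480 x^4 + 720 x^2 - 120.

H_6(x); series = 64 x^6 - 480 x^4 + 720 x^2 - 120


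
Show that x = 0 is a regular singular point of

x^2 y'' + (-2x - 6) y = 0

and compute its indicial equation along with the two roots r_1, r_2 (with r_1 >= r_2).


Divide by x^2 to reach normal form y'' + P_1(x) y' + P_2(x) y = 0 with P_1(x) = 0 and P_2(x) = -2/x - 6/x^2.
x = 0 is a singular point because the y-coefficient -2/x - 6/x^2 has a pole at x = 0.
It is a regular singular point because x P_1(x) = p(x) = 0 and x^2 P_2(x) = q(x) = -2x - 6 are polynomials, hence analytic at x = 0.
p(0) = 0,  q(0) = -6.
Indicial equation: r(r-1) + p(0) r + q(0) = 0, i.e. r^2 + (p(0) - 1) r + q(0) = 0, i.e. r^2 - 1 r - 6 = 0.
Discriminant: (-1)^2 - 4(-6) = 25, so r = (1 ± 5)/2.
Solving: r_1 = 3, r_2 = -2.

indicial: r^2 - 1 r - 6 = 0; roots r_1 = 3, r_2 = -2


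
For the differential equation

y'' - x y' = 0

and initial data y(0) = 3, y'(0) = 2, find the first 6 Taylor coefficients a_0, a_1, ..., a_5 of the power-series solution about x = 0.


Ansatz: y(x) = sum_{n>=0} a_n x^n, so y'(x) = sum_{n>=1} n a_n x^(n-1) and y''(x) = sum_{n>=2} n(n-1) a_n x^(n-2).
Substitute into P(x) y'' + Q(x) y' + R(x) y = 0 with P(x) = 1, Q(x) = -x, R(x) = 0, and match powers of x.
Initial conditions: a_0 = 3, a_1 = 2.
Setting the coefficient of each power of x to zero and solving order by order (substituting the coefficients already found):
  x^0: 2 a_2 = 0  ->  a_2 = 0
  x^1: 6 a_3 - a_1 = 0  ->  6 a_3 = a_1 = 2  ->  a_3 = 1/3
  x^2: 12 a_4 - 2 a_2 = 0  ->  12 a_4 = 2 a_2 = 0  ->  a_4 = 0
  x^3: 20 a_5 - 3 a_3 = 0  ->  20 a_5 = 3 a_3 = 1  ->  a_5 = 1/20
Truncated series: y(x) = 3 + 2 x + (1/3) x^3 + (1/20) x^5 + O(x^6).

a_0 = 3; a_1 = 2; a_2 = 0; a_3 = 1/3; a_4 = 0; a_5 = 1/20


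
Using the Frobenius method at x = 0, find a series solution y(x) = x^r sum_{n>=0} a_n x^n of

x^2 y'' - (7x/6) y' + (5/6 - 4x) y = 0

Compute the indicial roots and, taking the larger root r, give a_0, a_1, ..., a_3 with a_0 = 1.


Write in Frobenius form y'' + (p(x)/x) y' + (q(x)/x^2) y = 0:
  p(x) = -7/6,  q(x) = 5/6 - 4x.
Indicial equation: r(r-1) + (-7/6) r + (5/6) = 0 -> roots r_1 = 5/3, r_2 = 1/2.
Take r = r_1 = 5/3. Let y(x) = x^r sum_{n>=0} a_n x^n with a_0 = 1.
Substitute y = x^r sum a_n x^n and match x^{r+n}. The recurrence is
  D(n) a_n - 4 a_{n-1} = 0,  where D(n) = (r+n)(r+n-1) + (-7/6)(r+n) + (5/6).
  a_n = 4 / D(n) * a_{n-1}.
Since the indicial polynomial factors as (r - r_1)(r - r_2), D(n) = (r_1 + n - r_1)(r_1 + n - r_2) = n(n + 7/6).
Evaluating step by step (a_0 = 1):
  n = 1: D(1) = 1(1 + 7/6) = 13/6; numerator = 4(1) = 4; a_1 = (4)/(13/6) = 24/13
  n = 2: D(2) = 2(2 + 7/6) = 19/3; numerator = 4(24/13) = 96/13; a_2 = (96/13)/(19/3) = 288/247
  n = 3: D(3) = 3(3 + 7/6) = 25/2; numerator = 4(288/247) = 1152/247; a_3 = (1152/247)/(25/2) = 2304/6175

r = 5/3; a_0 = 1; a_1 = 24/13; a_2 = 288/247; a_3 = 2304/6175


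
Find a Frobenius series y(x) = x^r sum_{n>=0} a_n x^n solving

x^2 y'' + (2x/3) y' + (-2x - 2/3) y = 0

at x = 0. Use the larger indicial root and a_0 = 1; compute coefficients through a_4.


Write in Frobenius form y'' + (p(x)/x) y' + (q(x)/x^2) y = 0:
  p(x) = 2/3,  q(x) = -2x - 2/3.
Indicial equation: r(r-1) + (2/3) r + (-2/3) = 0 -> roots r_1 = 1, r_2 = -2/3.
Take r = r_1 = 1. Let y(x) = x^r sum_{n>=0} a_n x^n with a_0 = 1.
Substitute y = x^r sum a_n x^n and match x^{r+n}. The recurrence is
  D(n) a_n - 2 a_{n-1} = 0,  where D(n) = (r+n)(r+n-1) + (2/3)(r+n) + (-2/3).
  a_n = 2 / D(n) * a_{n-1}.
Since the indicial polynomial factors as (r - r_1)(r - r_2), D(n) = (r_1 + n - r_1)(r_1 + n - r_2) = n(n + 5/3).
Evaluating step by step (a_0 = 1):
  n = 1: D(1) = 1(1 + 5/3) = 8/3; numerator = 2(1) = 2; a_1 = (2)/(8/3) = 3/4
  n = 2: D(2) = 2(2 + 5/3) = 22/3; numerator = 2(3/4) = 3/2; a_2 = (3/2)/(22/3) = 9/44
  n = 3: D(3) = 3(3 + 5/3) = 14; numerator = 2(9/44) = 9/22; a_3 = (9/22)/(14) = 9/308
  n = 4: D(4) = 4(4 + 5/3) = 68/3; numerator = 2(9/308) = 9/154; a_4 = (9/154)/(68/3) = 27/10472

r = 1; a_0 = 1; a_1 = 3/4; a_2 = 9/44; a_3 = 9/308; a_4 = 27/10472


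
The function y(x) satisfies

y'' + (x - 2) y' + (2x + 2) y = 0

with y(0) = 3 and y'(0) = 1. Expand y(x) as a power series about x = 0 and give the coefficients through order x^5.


Ansatz: y(x) = sum_{n>=0} a_n x^n, so y'(x) = sum_{n>=1} n a_n x^(n-1) and y''(x) = sum_{n>=2} n(n-1) a_n x^(n-2).
Substitute into P(x) y'' + Q(x) y' + R(x) y = 0 with P(x) = 1, Q(x) = x - 2, R(x) = 2x + 2, and match powers of x.
Initial conditions: a_0 = 3, a_1 = 1.
Setting the coefficient of each power of x to zero and solving order by order (substituting the coefficients already found):
  x^0: 2 a_2 - 2 a_1 + 2 a_0 = 0  ->  2 a_2 = 2 a_1 - 2 a_0 = -4  ->  a_2 = -2
  x^1: 6 a_3 - 4 a_2 + 3 a_1 + 2 a_0 = 0  ->  6 a_3 = 4 a_2 - 3 a_1 - 2 a_0 = -17  ->  a_3 = -17/6
  x^2: 12 a_4 - 6 a_3 + 4 a_2 + 2 a_1 = 0  ->  12 a_4 = 6 a_3 - 4 a_2 - 2 a_1 = -11  ->  a_4 = -11/12
  x^3: 20 a_5 - 8 a_4 + 5 a_3 + 2 a_2 = 0  ->  20 a_5 = 8 a_4 - 5 a_3 - 2 a_2 = 65/6  ->  a_5 = 13/24
Truncated series: y(x) = 3 + x - 2 x^2 - (17/6) x^3 - (11/12) x^4 + (13/24) x^5 + O(x^6).

a_0 = 3; a_1 = 1; a_2 = -2; a_3 = -17/6; a_4 = -11/12; a_5 = 13/24
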